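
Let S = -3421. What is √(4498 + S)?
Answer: √1077 ≈ 32.818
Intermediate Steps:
√(4498 + S) = √(4498 - 3421) = √1077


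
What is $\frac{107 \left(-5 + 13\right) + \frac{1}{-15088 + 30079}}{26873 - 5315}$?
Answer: $\frac{12832297}{323175978} \approx 0.039707$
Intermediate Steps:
$\frac{107 \left(-5 + 13\right) + \frac{1}{-15088 + 30079}}{26873 - 5315} = \frac{107 \cdot 8 + \frac{1}{14991}}{21558} = \left(856 + \frac{1}{14991}\right) \frac{1}{21558} = \frac{12832297}{14991} \cdot \frac{1}{21558} = \frac{12832297}{323175978}$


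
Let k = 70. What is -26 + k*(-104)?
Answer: -7306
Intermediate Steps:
-26 + k*(-104) = -26 + 70*(-104) = -26 - 7280 = -7306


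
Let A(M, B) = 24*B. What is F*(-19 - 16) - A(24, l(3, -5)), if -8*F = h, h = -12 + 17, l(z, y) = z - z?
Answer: 175/8 ≈ 21.875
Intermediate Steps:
l(z, y) = 0
h = 5
F = -5/8 (F = -1/8*5 = -5/8 ≈ -0.62500)
F*(-19 - 16) - A(24, l(3, -5)) = -5*(-19 - 16)/8 - 24*0 = -5/8*(-35) - 1*0 = 175/8 + 0 = 175/8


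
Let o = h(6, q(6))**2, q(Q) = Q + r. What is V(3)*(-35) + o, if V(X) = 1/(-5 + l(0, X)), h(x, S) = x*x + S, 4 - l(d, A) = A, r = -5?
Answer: 5511/4 ≈ 1377.8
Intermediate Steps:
l(d, A) = 4 - A
q(Q) = -5 + Q (q(Q) = Q - 5 = -5 + Q)
h(x, S) = S + x**2 (h(x, S) = x**2 + S = S + x**2)
V(X) = 1/(-1 - X) (V(X) = 1/(-5 + (4 - X)) = 1/(-1 - X))
o = 1369 (o = ((-5 + 6) + 6**2)**2 = (1 + 36)**2 = 37**2 = 1369)
V(3)*(-35) + o = -1/(1 + 3)*(-35) + 1369 = -1/4*(-35) + 1369 = 35/4 + 1369 = 5511/4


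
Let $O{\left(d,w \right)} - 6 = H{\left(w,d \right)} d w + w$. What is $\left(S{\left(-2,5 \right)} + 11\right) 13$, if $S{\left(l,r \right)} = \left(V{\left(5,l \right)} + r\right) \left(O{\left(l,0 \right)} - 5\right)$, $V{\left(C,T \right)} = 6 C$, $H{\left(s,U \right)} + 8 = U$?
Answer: $598$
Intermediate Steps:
$H{\left(s,U \right)} = -8 + U$
$O{\left(d,w \right)} = 6 + w + d w \left(-8 + d\right)$ ($O{\left(d,w \right)} = 6 + \left(\left(-8 + d\right) d w + w\right) = 6 + \left(d \left(-8 + d\right) w + w\right) = 6 + \left(d w \left(-8 + d\right) + w\right) = 6 + \left(w + d w \left(-8 + d\right)\right) = 6 + w + d w \left(-8 + d\right)$)
$S{\left(l,r \right)} = 30 + r$ ($S{\left(l,r \right)} = \left(6 \cdot 5 + r\right) \left(\left(6 + 0 + l 0 \left(-8 + l\right)\right) - 5\right) = \left(30 + r\right) \left(\left(6 + 0 + 0\right) - 5\right) = \left(30 + r\right) \left(6 - 5\right) = \left(30 + r\right) 1 = 30 + r$)
$\left(S{\left(-2,5 \right)} + 11\right) 13 = \left(\left(30 + 5\right) + 11\right) 13 = \left(35 + 11\right) 13 = 46 \cdot 13 = 598$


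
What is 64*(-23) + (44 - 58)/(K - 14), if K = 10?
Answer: -2937/2 ≈ -1468.5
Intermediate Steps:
64*(-23) + (44 - 58)/(K - 14) = 64*(-23) + (44 - 58)/(10 - 14) = -1472 - 14/(-4) = -1472 - 14*(-¼) = -1472 + 7/2 = -2937/2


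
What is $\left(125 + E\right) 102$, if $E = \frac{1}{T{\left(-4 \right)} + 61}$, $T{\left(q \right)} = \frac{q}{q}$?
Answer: $\frac{395301}{31} \approx 12752.0$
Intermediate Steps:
$T{\left(q \right)} = 1$
$E = \frac{1}{62}$ ($E = \frac{1}{1 + 61} = \frac{1}{62} \approx 0.016129$)
$\left(125 + E\right) 102 = \left(125 + \frac{1}{62}\right) 102 = \frac{7751}{62} \cdot 102 = \frac{395301}{31}$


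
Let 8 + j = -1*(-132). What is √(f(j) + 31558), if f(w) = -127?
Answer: √31431 ≈ 177.29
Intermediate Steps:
j = 124 (j = -8 - 1*(-132) = -8 + 132 = 124)
√(f(j) + 31558) = √(-127 + 31558) = √31431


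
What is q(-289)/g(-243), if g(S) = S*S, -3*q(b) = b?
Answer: 289/177147 ≈ 0.0016314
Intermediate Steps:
q(b) = -b/3
g(S) = S²
q(-289)/g(-243) = (-⅓*(-289))/((-243)²) = (289/3)/59049 = (289/3)*(1/59049) = 289/177147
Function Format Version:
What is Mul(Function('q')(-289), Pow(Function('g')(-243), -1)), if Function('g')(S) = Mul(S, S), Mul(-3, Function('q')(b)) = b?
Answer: Rational(289, 177147) ≈ 0.0016314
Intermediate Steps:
Function('q')(b) = Mul(Rational(-1, 3), b)
Function('g')(S) = Pow(S, 2)
Mul(Function('q')(-289), Pow(Function('g')(-243), -1)) = Mul(Mul(Rational(-1, 3), -289), Pow(Pow(-243, 2), -1)) = Mul(Rational(289, 3), Pow(59049, -1)) = Mul(Rational(289, 3), Rational(1, 59049)) = Rational(289, 177147)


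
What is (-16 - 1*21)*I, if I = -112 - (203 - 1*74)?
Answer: 8917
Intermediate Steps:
I = -241 (I = -112 - (203 - 74) = -112 - 1*129 = -112 - 129 = -241)
(-16 - 1*21)*I = (-16 - 1*21)*(-241) = (-16 - 21)*(-241) = -37*(-241) = 8917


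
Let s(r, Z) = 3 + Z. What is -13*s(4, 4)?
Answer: -91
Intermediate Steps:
-13*s(4, 4) = -13*(3 + 4) = -13*7 = -91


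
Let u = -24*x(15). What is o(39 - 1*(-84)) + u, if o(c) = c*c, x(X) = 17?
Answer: 14721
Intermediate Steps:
o(c) = c**2
u = -408 (u = -24*17 = -408)
o(39 - 1*(-84)) + u = (39 - 1*(-84))**2 - 408 = (39 + 84)**2 - 408 = 123**2 - 408 = 15129 - 408 = 14721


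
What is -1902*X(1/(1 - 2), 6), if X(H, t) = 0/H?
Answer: 0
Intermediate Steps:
X(H, t) = 0
-1902*X(1/(1 - 2), 6) = -1902*0 = 0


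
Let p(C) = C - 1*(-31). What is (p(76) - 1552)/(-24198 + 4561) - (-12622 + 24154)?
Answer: -226452439/19637 ≈ -11532.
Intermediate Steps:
p(C) = 31 + C (p(C) = C + 31 = 31 + C)
(p(76) - 1552)/(-24198 + 4561) - (-12622 + 24154) = ((31 + 76) - 1552)/(-24198 + 4561) - (-12622 + 24154) = (107 - 1552)/(-19637) - 1*11532 = -1445*(-1/19637) - 11532 = 1445/19637 - 11532 = -226452439/19637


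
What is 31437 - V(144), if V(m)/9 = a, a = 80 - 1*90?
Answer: 31527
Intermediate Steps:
a = -10 (a = 80 - 90 = -10)
V(m) = -90 (V(m) = 9*(-10) = -90)
31437 - V(144) = 31437 - 1*(-90) = 31437 + 90 = 31527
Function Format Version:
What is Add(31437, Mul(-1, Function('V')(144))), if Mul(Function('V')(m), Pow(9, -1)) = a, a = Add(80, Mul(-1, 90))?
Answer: 31527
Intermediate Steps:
a = -10 (a = Add(80, -90) = -10)
Function('V')(m) = -90 (Function('V')(m) = Mul(9, -10) = -90)
Add(31437, Mul(-1, Function('V')(144))) = Add(31437, Mul(-1, -90)) = Add(31437, 90) = 31527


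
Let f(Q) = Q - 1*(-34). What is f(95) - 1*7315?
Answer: -7186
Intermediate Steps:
f(Q) = 34 + Q (f(Q) = Q + 34 = 34 + Q)
f(95) - 1*7315 = (34 + 95) - 1*7315 = 129 - 7315 = -7186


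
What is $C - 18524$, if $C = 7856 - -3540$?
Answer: $-7128$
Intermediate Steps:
$C = 11396$ ($C = 7856 + 3540 = 11396$)
$C - 18524 = 11396 - 18524 = -7128$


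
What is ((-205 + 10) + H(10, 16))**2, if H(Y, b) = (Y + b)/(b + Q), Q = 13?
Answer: 31685641/841 ≈ 37676.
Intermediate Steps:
H(Y, b) = (Y + b)/(13 + b) (H(Y, b) = (Y + b)/(b + 13) = (Y + b)/(13 + b))
((-205 + 10) + H(10, 16))**2 = ((-205 + 10) + (10 + 16)/(13 + 16))**2 = (-195 + 26/29)**2 = (-5629/29)**2 = 31685641/841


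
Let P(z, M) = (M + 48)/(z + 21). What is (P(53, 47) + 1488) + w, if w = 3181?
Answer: 345601/74 ≈ 4670.3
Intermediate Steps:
P(z, M) = (48 + M)/(21 + z)
(P(53, 47) + 1488) + w = ((48 + 47)/(21 + 53) + 1488) + 3181 = (95/74 + 1488) + 3181 = 110207/74 + 3181 = 345601/74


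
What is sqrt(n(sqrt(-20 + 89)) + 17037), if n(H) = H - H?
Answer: 3*sqrt(1893) ≈ 130.53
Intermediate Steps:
n(H) = 0
sqrt(n(sqrt(-20 + 89)) + 17037) = sqrt(0 + 17037) = sqrt(17037) = 3*sqrt(1893)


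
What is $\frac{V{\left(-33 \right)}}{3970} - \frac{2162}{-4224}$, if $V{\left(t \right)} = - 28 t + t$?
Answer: $\frac{3086681}{4192320} \approx 0.73627$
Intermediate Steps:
$V{\left(t \right)} = - 27 t$
$\frac{V{\left(-33 \right)}}{3970} - \frac{2162}{-4224} = \frac{\left(-27\right) \left(-33\right)}{3970} - \frac{2162}{-4224} = 891 \cdot \frac{1}{3970} - - \frac{1081}{2112} = \frac{891}{3970} + \frac{1081}{2112} = \frac{3086681}{4192320}$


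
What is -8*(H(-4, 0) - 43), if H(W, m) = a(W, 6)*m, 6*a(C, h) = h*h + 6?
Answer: 344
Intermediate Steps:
a(C, h) = 1 + h**2/6 (a(C, h) = (h*h + 6)/6 = (h**2 + 6)/6 = (6 + h**2)/6 = 1 + h**2/6)
H(W, m) = 7*m (H(W, m) = (1 + (1/6)*6**2)*m = (1 + (1/6)*36)*m = (1 + 6)*m = 7*m)
-8*(H(-4, 0) - 43) = -8*(7*0 - 43) = -8*(0 - 43) = -8*(-43) = 344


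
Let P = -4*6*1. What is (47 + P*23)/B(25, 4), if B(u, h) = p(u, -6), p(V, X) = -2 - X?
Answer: -505/4 ≈ -126.25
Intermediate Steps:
P = -24 (P = -24*1 = -24)
B(u, h) = 4 (B(u, h) = -2 - 1*(-6) = -2 + 6 = 4)
(47 + P*23)/B(25, 4) = (47 - 24*23)/4 = (47 - 552)*(¼) = -505*¼ = -505/4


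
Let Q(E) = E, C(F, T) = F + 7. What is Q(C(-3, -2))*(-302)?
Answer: -1208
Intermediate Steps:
C(F, T) = 7 + F
Q(C(-3, -2))*(-302) = (7 - 3)*(-302) = 4*(-302) = -1208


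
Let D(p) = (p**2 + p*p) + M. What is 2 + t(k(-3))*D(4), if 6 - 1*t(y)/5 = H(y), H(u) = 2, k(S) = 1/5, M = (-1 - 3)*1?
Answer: 562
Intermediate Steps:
M = -4 (M = -4*1 = -4)
k(S) = 1/5
D(p) = -4 + 2*p**2 (D(p) = (p**2 + p*p) - 4 = (p**2 + p**2) - 4 = 2*p**2 - 4 = -4 + 2*p**2)
t(y) = 20 (t(y) = 30 - 5*2 = 30 - 10 = 20)
2 + t(k(-3))*D(4) = 2 + 20*(-4 + 2*4**2) = 2 + 20*(-4 + 2*16) = 2 + 20*(-4 + 32) = 2 + 20*28 = 2 + 560 = 562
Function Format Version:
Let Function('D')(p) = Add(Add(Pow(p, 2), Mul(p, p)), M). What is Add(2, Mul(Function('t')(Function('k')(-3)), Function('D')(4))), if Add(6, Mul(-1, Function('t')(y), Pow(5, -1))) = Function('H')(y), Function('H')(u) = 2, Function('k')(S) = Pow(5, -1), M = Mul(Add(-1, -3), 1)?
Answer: 562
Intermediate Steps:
M = -4 (M = Mul(-4, 1) = -4)
Function('k')(S) = Rational(1, 5)
Function('D')(p) = Add(-4, Mul(2, Pow(p, 2))) (Function('D')(p) = Add(Add(Pow(p, 2), Mul(p, p)), -4) = Add(Add(Pow(p, 2), Pow(p, 2)), -4) = Add(Mul(2, Pow(p, 2)), -4) = Add(-4, Mul(2, Pow(p, 2))))
Function('t')(y) = 20 (Function('t')(y) = Add(30, Mul(-5, 2)) = Add(30, -10) = 20)
Add(2, Mul(Function('t')(Function('k')(-3)), Function('D')(4))) = Add(2, Mul(20, Add(-4, Mul(2, Pow(4, 2))))) = Add(2, Mul(20, Add(-4, Mul(2, 16)))) = Add(2, Mul(20, Add(-4, 32))) = Add(2, Mul(20, 28)) = Add(2, 560) = 562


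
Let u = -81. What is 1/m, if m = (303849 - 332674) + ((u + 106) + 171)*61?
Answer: -1/16869 ≈ -5.9280e-5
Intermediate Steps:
m = -16869 (m = (303849 - 332674) + ((-81 + 106) + 171)*61 = -28825 + (25 + 171)*61 = -28825 + 196*61 = -28825 + 11956 = -16869)
1/m = 1/(-16869) = -1/16869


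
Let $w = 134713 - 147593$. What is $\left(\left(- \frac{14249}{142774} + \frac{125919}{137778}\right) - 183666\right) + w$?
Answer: $- \frac{322188598698444}{1639259681} \approx -1.9655 \cdot 10^{5}$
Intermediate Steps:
$w = -12880$ ($w = 134713 - 147593 = -12880$)
$\left(\left(- \frac{14249}{142774} + \frac{125919}{137778}\right) - 183666\right) + w = \left(\left(- \frac{14249}{142774} + \frac{125919}{137778}\right) - 183666\right) - 12880 = \left(\left(\left(-14249\right) \frac{1}{142774} + 125919 \cdot \frac{1}{137778}\right) - 183666\right) - 12880 = \left(\left(- \frac{14249}{142774} + \frac{41973}{45926}\right) - 183666\right) - 12880 = \left(\frac{1334563382}{1639259681} - 183666\right) - 12880 = - \frac{301074934007164}{1639259681} - 12880 = - \frac{322188598698444}{1639259681}$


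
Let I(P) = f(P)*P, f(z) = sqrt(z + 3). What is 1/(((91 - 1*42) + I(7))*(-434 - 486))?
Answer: -1/35880 + sqrt(10)/251160 ≈ -1.5280e-5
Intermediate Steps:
f(z) = sqrt(3 + z)
I(P) = P*sqrt(3 + P) (I(P) = sqrt(3 + P)*P = P*sqrt(3 + P))
1/(((91 - 1*42) + I(7))*(-434 - 486)) = 1/(((91 - 1*42) + 7*sqrt(3 + 7))*(-434 - 486)) = 1/(((91 - 42) + 7*sqrt(10))*(-920)) = 1/((49 + 7*sqrt(10))*(-920)) = 1/(-45080 - 6440*sqrt(10))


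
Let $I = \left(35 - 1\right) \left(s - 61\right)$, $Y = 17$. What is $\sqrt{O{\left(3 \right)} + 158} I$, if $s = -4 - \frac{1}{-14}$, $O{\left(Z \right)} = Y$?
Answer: $- \frac{77265 \sqrt{7}}{7} \approx -29203.0$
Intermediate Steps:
$O{\left(Z \right)} = 17$
$s = - \frac{55}{14}$ ($s = -4 - - \frac{1}{14} = -4 + \frac{1}{14} = - \frac{55}{14} \approx -3.9286$)
$I = - \frac{15453}{7}$ ($I = \left(35 - 1\right) \left(- \frac{55}{14} - 61\right) = 34 \left(- \frac{909}{14}\right) = - \frac{15453}{7} \approx -2207.6$)
$\sqrt{O{\left(3 \right)} + 158} I = \sqrt{17 + 158} \left(- \frac{15453}{7}\right) = \sqrt{175} \left(- \frac{15453}{7}\right) = 5 \sqrt{7} \left(- \frac{15453}{7}\right) = - \frac{77265 \sqrt{7}}{7}$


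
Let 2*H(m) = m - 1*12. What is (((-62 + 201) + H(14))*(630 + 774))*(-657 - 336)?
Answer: -195184080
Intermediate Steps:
H(m) = -6 + m/2 (H(m) = (m - 1*12)/2 = (m - 12)/2 = (-12 + m)/2 = -6 + m/2)
(((-62 + 201) + H(14))*(630 + 774))*(-657 - 336) = (((-62 + 201) + (-6 + (½)*14))*(630 + 774))*(-657 - 336) = ((139 + (-6 + 7))*1404)*(-993) = ((139 + 1)*1404)*(-993) = (140*1404)*(-993) = 196560*(-993) = -195184080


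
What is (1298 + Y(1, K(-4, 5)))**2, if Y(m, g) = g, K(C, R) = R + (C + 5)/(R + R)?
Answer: 169806961/100 ≈ 1.6981e+6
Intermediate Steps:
K(C, R) = R + (5 + C)/(2*R) (K(C, R) = R + (5 + C)/((2*R)) = R + (5 + C)*(1/(2*R)) = R + (5 + C)/(2*R))
(1298 + Y(1, K(-4, 5)))**2 = (1298 + (1/2)*(5 - 4 + 2*5**2)/5)**2 = (1298 + (1/2)*(1/5)*(5 - 4 + 2*25))**2 = (1298 + (1/2)*(1/5)*(5 - 4 + 50))**2 = (1298 + (1/2)*(1/5)*51)**2 = (1298 + 51/10)**2 = (13031/10)**2 = 169806961/100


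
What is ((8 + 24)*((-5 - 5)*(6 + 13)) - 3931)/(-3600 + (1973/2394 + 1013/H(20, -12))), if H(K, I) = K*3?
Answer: 239663340/85760083 ≈ 2.7946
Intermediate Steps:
H(K, I) = 3*K
((8 + 24)*((-5 - 5)*(6 + 13)) - 3931)/(-3600 + (1973/2394 + 1013/H(20, -12))) = ((8 + 24)*((-5 - 5)*(6 + 13)) - 3931)/(-3600 + (1973/2394 + 1013/((3*20)))) = (32*(-10*19) - 3931)/(-3600 + (1973*(1/2394) + 1013/60)) = (32*(-190) - 3931)/(-3600 + (1973/2394 + 1013*(1/60))) = (-6080 - 3931)/(-3600 + (1973/2394 + 1013/60)) = -10011/(-3600 + 423917/23940) = -10011/(-85760083/23940) = -10011*(-23940/85760083) = 239663340/85760083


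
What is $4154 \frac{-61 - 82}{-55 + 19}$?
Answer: $\frac{297011}{18} \approx 16501.0$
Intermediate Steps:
$4154 \frac{-61 - 82}{-55 + 19} = 4154 \left(- \frac{143}{-36}\right) = 4154 \left(\left(-143\right) \left(- \frac{1}{36}\right)\right) = 4154 \cdot \frac{143}{36} = \frac{297011}{18}$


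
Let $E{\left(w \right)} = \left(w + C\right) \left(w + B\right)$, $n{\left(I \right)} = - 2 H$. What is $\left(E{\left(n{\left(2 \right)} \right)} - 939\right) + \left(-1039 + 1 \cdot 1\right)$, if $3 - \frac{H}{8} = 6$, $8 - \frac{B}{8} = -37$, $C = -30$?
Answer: $5367$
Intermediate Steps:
$B = 360$ ($B = 64 - -296 = 64 + 296 = 360$)
$H = -24$ ($H = 24 - 48 = -24$)
$n{\left(I \right)} = 48$ ($n{\left(I \right)} = \left(-2\right) \left(-24\right) = 48$)
$E{\left(w \right)} = \left(-30 + w\right) \left(360 + w\right)$ ($E{\left(w \right)} = \left(w - 30\right) \left(w + 360\right) = \left(-30 + w\right) \left(360 + w\right)$)
$\left(E{\left(n{\left(2 \right)} \right)} - 939\right) + \left(-1039 + 1 \cdot 1\right) = \left(\left(-10800 + 48^{2} + 330 \cdot 48\right) - 939\right) + \left(-1039 + 1 \cdot 1\right) = \left(\left(-10800 + 2304 + 15840\right) - 939\right) + \left(-1039 + 1\right) = \left(7344 - 939\right) - 1038 = 6405 - 1038 = 5367$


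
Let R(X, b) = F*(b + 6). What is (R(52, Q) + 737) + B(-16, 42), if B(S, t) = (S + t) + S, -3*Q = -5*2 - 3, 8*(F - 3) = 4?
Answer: 4699/6 ≈ 783.17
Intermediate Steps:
F = 7/2 (F = 3 + (1/8)*4 = 3 + 1/2 = 7/2 ≈ 3.5000)
Q = 13/3 (Q = -(-5*2 - 3)/3 = -(-10 - 3)/3 = -1/3*(-13) = 13/3 ≈ 4.3333)
R(X, b) = 21 + 7*b/2 (R(X, b) = 7*(b + 6)/2 = 7*(6 + b)/2 = 21 + 7*b/2)
B(S, t) = t + 2*S
(R(52, Q) + 737) + B(-16, 42) = ((21 + (7/2)*(13/3)) + 737) + (42 + 2*(-16)) = ((21 + 91/6) + 737) + (42 - 32) = (217/6 + 737) + 10 = 4639/6 + 10 = 4699/6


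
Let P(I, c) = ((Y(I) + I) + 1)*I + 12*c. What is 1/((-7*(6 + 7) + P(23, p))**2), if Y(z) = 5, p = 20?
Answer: 1/665856 ≈ 1.5018e-6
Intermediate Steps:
P(I, c) = 12*c + I*(6 + I) (P(I, c) = ((5 + I) + 1)*I + 12*c = (6 + I)*I + 12*c = I*(6 + I) + 12*c = 12*c + I*(6 + I))
1/((-7*(6 + 7) + P(23, p))**2) = 1/((-7*(6 + 7) + (23**2 + 6*23 + 12*20))**2) = 1/((-7*13 + (529 + 138 + 240))**2) = 1/((-91 + 907)**2) = 1/(816**2) = 1/665856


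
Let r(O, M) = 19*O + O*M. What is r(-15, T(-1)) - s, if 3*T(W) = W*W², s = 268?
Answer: -548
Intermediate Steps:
T(W) = W³/3 (T(W) = (W*W²)/3 = W³/3)
r(O, M) = 19*O + M*O
r(-15, T(-1)) - s = -15*(19 + (⅓)*(-1)³) - 1*268 = -15*(19 + (⅓)*(-1)) - 268 = -15*(19 - ⅓) - 268 = -15*56/3 - 268 = -280 - 268 = -548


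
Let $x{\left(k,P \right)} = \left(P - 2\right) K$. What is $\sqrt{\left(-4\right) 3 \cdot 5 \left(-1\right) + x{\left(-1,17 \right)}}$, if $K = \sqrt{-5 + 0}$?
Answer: $\sqrt{60 + 15 i \sqrt{5}} \approx 8.023 + 2.0903 i$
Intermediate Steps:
$K = i \sqrt{5}$ ($K = \sqrt{-5} = i \sqrt{5} \approx 2.2361 i$)
$x{\left(k,P \right)} = i \sqrt{5} \left(-2 + P\right)$ ($x{\left(k,P \right)} = \left(P - 2\right) i \sqrt{5} = \left(-2 + P\right) i \sqrt{5} = i \sqrt{5} \left(-2 + P\right)$)
$\sqrt{\left(-4\right) 3 \cdot 5 \left(-1\right) + x{\left(-1,17 \right)}} = \sqrt{\left(-4\right) 3 \cdot 5 \left(-1\right) + i \sqrt{5} \left(-2 + 17\right)} = \sqrt{\left(-12\right) 5 \left(-1\right) + i \sqrt{5} \cdot 15} = \sqrt{\left(-60\right) \left(-1\right) + 15 i \sqrt{5}} = \sqrt{60 + 15 i \sqrt{5}}$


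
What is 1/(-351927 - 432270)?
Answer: -1/784197 ≈ -1.2752e-6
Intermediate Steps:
1/(-351927 - 432270) = 1/(-784197) = -1/784197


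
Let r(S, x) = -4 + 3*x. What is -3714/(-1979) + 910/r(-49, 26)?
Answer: 1037863/73223 ≈ 14.174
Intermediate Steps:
-3714/(-1979) + 910/r(-49, 26) = -3714/(-1979) + 910/(-4 + 3*26) = -3714*(-1/1979) + 910/(-4 + 78) = 3714/1979 + 910/74 = 3714/1979 + 910*(1/74) = 3714/1979 + 455/37 = 1037863/73223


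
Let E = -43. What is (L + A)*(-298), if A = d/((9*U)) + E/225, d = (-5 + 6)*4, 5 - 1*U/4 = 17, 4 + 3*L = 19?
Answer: -1930891/1350 ≈ -1430.3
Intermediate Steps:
L = 5 (L = -4/3 + (⅓)*19 = -4/3 + 19/3 = 5)
U = -48 (U = 20 - 4*17 = 20 - 68 = -48)
d = 4 (d = 1*4 = 4)
A = -541/2700 (A = 4/((9*(-48))) - 43/225 = 4/(-432) - 43*1/225 = 4*(-1/432) - 43/225 = -1/108 - 43/225 = -541/2700 ≈ -0.20037)
(L + A)*(-298) = (5 - 541/2700)*(-298) = (12959/2700)*(-298) = -1930891/1350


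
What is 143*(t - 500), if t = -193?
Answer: -99099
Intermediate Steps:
143*(t - 500) = 143*(-193 - 500) = 143*(-693) = -99099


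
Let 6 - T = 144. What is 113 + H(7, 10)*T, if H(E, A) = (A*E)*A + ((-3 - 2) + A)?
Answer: -97177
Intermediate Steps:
T = -138 (T = 6 - 1*144 = 6 - 144 = -138)
H(E, A) = -5 + A + E*A**2 (H(E, A) = E*A**2 + (-5 + A) = -5 + A + E*A**2)
113 + H(7, 10)*T = 113 + (-5 + 10 + 7*10**2)*(-138) = 113 + (-5 + 10 + 7*100)*(-138) = 113 + (-5 + 10 + 700)*(-138) = 113 + 705*(-138) = 113 - 97290 = -97177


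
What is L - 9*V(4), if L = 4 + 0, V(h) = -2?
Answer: 22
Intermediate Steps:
L = 4
L - 9*V(4) = 4 - 9*(-2) = 4 + 18 = 22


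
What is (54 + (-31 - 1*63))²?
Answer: 1600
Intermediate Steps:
(54 + (-31 - 1*63))² = (54 + (-31 - 63))² = (54 - 94)² = (-40)² = 1600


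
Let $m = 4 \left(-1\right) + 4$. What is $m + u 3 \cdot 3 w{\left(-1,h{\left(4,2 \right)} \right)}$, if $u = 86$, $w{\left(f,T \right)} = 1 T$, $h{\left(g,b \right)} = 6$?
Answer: $4644$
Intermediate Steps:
$w{\left(f,T \right)} = T$
$m = 0$ ($m = -4 + 4 = 0$)
$m + u 3 \cdot 3 w{\left(-1,h{\left(4,2 \right)} \right)} = 0 + 86 \cdot 3 \cdot 3 \cdot 6 = 0 + 86 \cdot 9 \cdot 6 = 0 + 86 \cdot 54 = 0 + 4644 = 4644$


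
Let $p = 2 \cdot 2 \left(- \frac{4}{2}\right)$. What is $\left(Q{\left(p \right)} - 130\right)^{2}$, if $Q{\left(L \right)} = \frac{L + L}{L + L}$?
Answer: $16641$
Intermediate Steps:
$p = -8$ ($p = 4 \left(\left(-4\right) \frac{1}{2}\right) = 4 \left(-2\right) = -8$)
$Q{\left(L \right)} = 1$ ($Q{\left(L \right)} = \frac{2 L}{2 L} = 2 L \frac{1}{2 L} = 1$)
$\left(Q{\left(p \right)} - 130\right)^{2} = \left(1 - 130\right)^{2} = \left(-129\right)^{2} = 16641$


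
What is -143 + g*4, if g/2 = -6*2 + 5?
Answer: -199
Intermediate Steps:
g = -14 (g = 2*(-6*2 + 5) = 2*(-12 + 5) = 2*(-7) = -14)
-143 + g*4 = -143 - 14*4 = -143 - 56 = -199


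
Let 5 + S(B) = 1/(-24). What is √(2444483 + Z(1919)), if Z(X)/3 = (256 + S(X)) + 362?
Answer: 5*√1565646/4 ≈ 1564.1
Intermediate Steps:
S(B) = -121/24 (S(B) = -5 + 1/(-24) = -5 - 1/24 = -121/24)
Z(X) = 14711/8 (Z(X) = 3*((256 - 121/24) + 362) = 3*(6023/24 + 362) = 3*(14711/24) = 14711/8)
√(2444483 + Z(1919)) = √(2444483 + 14711/8) = √(19570575/8) = 5*√1565646/4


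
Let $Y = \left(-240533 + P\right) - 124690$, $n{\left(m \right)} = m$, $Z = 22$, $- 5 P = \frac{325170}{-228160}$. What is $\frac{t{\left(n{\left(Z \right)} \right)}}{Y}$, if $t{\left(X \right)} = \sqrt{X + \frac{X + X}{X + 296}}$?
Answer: $- \frac{912640 \sqrt{8745}}{6624672564357} \approx -1.2883 \cdot 10^{-5}$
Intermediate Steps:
$P = \frac{32517}{114080}$ ($P = - \frac{325170 \frac{1}{-228160}}{5} = - \frac{325170 \left(- \frac{1}{228160}\right)}{5} = \left(- \frac{1}{5}\right) \left(- \frac{32517}{22816}\right) = \frac{32517}{114080} \approx 0.28504$)
$t{\left(X \right)} = \sqrt{X + \frac{2 X}{296 + X}}$
$Y = - \frac{41664607323}{114080}$ ($Y = \left(-240533 + \frac{32517}{114080}\right) - 124690 = - \frac{27439972123}{114080} - 124690 = - \frac{41664607323}{114080} \approx -3.6522 \cdot 10^{5}$)
$\frac{t{\left(n{\left(Z \right)} \right)}}{Y} = \frac{\sqrt{\frac{22 \left(298 + 22\right)}{296 + 22}}}{- \frac{41664607323}{114080}} = \sqrt{22 \cdot \frac{1}{318} \cdot 320} \left(- \frac{114080}{41664607323}\right) = \sqrt{\frac{3520}{159}} \left(- \frac{114080}{41664607323}\right) = \frac{8 \sqrt{8745}}{159} \left(- \frac{114080}{41664607323}\right) = - \frac{912640 \sqrt{8745}}{6624672564357}$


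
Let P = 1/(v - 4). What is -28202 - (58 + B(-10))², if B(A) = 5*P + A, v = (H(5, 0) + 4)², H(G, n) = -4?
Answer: -486201/16 ≈ -30388.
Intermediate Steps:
v = 0 (v = (-4 + 4)² = 0² = 0)
P = -¼ (P = 1/(0 - 4) = 1/(-4) = -¼ ≈ -0.25000)
B(A) = -5/4 + A (B(A) = 5*(-¼) + A = -5/4 + A)
-28202 - (58 + B(-10))² = -28202 - (58 + (-5/4 - 10))² = -28202 - (58 - 45/4)² = -28202 - (187/4)² = -28202 - 1*34969/16 = -28202 - 34969/16 = -486201/16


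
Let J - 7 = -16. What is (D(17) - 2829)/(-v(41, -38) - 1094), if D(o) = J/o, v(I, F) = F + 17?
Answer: 48102/18241 ≈ 2.6370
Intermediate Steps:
J = -9 (J = 7 - 16 = -9)
v(I, F) = 17 + F
D(o) = -9/o
(D(17) - 2829)/(-v(41, -38) - 1094) = (-9/17 - 2829)/(-(17 - 38) - 1094) = (-9*1/17 - 2829)/(-1*(-21) - 1094) = (-9/17 - 2829)/(21 - 1094) = -48102/17/(-1073) = -48102/17*(-1/1073) = 48102/18241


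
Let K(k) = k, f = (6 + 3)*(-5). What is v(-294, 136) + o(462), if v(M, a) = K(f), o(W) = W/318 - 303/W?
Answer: -360785/8162 ≈ -44.203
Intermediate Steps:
f = -45 (f = 9*(-5) = -45)
o(W) = -303/W + W/318 (o(W) = W*(1/318) - 303/W = W/318 - 303/W = -303/W + W/318)
v(M, a) = -45
v(-294, 136) + o(462) = -45 + (-303/462 + (1/318)*462) = -45 + (-303*1/462 + 77/53) = -45 + (-101/154 + 77/53) = -45 + 6505/8162 = -360785/8162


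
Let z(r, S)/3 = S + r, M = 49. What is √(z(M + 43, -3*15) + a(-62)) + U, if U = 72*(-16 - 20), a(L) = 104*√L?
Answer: -2592 + √(141 + 104*I*√62) ≈ -2570.0 + 18.573*I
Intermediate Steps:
U = -2592 (U = 72*(-36) = -2592)
z(r, S) = 3*S + 3*r (z(r, S) = 3*(S + r) = 3*S + 3*r)
√(z(M + 43, -3*15) + a(-62)) + U = √((3*(-3*15) + 3*(49 + 43)) + 104*√(-62)) - 2592 = √((3*(-45) + 3*92) + 104*(I*√62)) - 2592 = √((-135 + 276) + 104*I*√62) - 2592 = √(141 + 104*I*√62) - 2592 = -2592 + √(141 + 104*I*√62)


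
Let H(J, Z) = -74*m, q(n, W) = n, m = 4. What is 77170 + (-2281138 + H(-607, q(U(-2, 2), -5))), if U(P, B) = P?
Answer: -2204264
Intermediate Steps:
H(J, Z) = -296 (H(J, Z) = -74*4 = -296)
77170 + (-2281138 + H(-607, q(U(-2, 2), -5))) = 77170 + (-2281138 - 296) = 77170 - 2281434 = -2204264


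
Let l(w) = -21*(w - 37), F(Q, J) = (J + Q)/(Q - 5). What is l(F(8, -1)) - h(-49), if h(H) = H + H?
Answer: 826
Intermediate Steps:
F(Q, J) = (J + Q)/(-5 + Q)
h(H) = 2*H
l(w) = 777 - 21*w (l(w) = -21*(-37 + w) = 777 - 21*w)
l(F(8, -1)) - h(-49) = (777 - 21*(-1 + 8)/(-5 + 8)) - 2*(-49) = (777 - 21*7/3) - 1*(-98) = (777 - 7*7) + 98 = (777 - 21*7/3) + 98 = (777 - 49) + 98 = 728 + 98 = 826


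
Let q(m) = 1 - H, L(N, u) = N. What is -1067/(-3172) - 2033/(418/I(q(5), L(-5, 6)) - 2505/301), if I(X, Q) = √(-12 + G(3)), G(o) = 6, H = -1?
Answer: (-5831172933*I + 67123903*√6)/(3172*(-7515*I + 62909*√6)) ≈ 0.916 - 11.885*I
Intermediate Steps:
q(m) = 2 (q(m) = 1 - 1*(-1) = 1 + 1 = 2)
I(X, Q) = I*√6 (I(X, Q) = √(-12 + 6) = √(-6) = I*√6)
-1067/(-3172) - 2033/(418/I(q(5), L(-5, 6)) - 2505/301) = -1067/(-3172) - 2033/(418/((I*√6)) - 2505/301) = -1067*(-1/3172) - 2033/(418*(-I*√6/6) - 2505*1/301) = 1067/3172 - 2033/(-209*I*√6/3 - 2505/301) = 1067/3172 - 2033/(-2505/301 - 209*I*√6/3)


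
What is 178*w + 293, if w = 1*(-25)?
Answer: -4157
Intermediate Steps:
w = -25
178*w + 293 = 178*(-25) + 293 = -4450 + 293 = -4157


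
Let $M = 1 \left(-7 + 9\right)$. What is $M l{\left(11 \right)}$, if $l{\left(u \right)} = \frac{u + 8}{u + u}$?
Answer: $\frac{19}{11} \approx 1.7273$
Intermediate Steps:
$l{\left(u \right)} = \frac{8 + u}{2 u}$
$M = 2$ ($M = 1 \cdot 2 = 2$)
$M l{\left(11 \right)} = 2 \frac{8 + 11}{2 \cdot 11} = 2 \cdot \frac{1}{2} \cdot \frac{1}{11} \cdot 19 = 2 \cdot \frac{19}{22} = \frac{19}{11}$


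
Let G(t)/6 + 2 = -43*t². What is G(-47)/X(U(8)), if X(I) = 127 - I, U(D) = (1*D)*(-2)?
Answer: -569934/143 ≈ -3985.6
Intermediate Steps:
U(D) = -2*D (U(D) = D*(-2) = -2*D)
G(t) = -12 - 258*t² (G(t) = -12 + 6*(-43*t²) = -12 - 258*t²)
G(-47)/X(U(8)) = (-12 - 258*(-47)²)/(127 - (-2)*8) = (-12 - 258*2209)/(127 - 1*(-16)) = (-12 - 569922)/(127 + 16) = -569934/143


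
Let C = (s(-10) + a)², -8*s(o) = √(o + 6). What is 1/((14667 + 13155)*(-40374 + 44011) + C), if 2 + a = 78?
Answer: 25905763824/2621517966035006785 + 9728*I/2621517966035006785 ≈ 9.882e-9 + 3.7108e-15*I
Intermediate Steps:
s(o) = -√(6 + o)/8 (s(o) = -√(o + 6)/8 = -√(6 + o)/8)
a = 76 (a = -2 + 78 = 76)
C = (76 - I/4)² (C = (-√(6 - 10)/8 + 76)² = (-I/4 + 76)² = (76 - I/4)² ≈ 5775.9 - 38.0*I)
1/((14667 + 13155)*(-40374 + 44011) + C) = 1/((14667 + 13155)*(-40374 + 44011) + (304 - I)²/16) = 1/(27822*3637 + (304 - I)²/16) = 1/(101188614 + (304 - I)²/16)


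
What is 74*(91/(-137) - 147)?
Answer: -1497020/137 ≈ -10927.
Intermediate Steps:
74*(91/(-137) - 147) = 74*(91*(-1/137) - 147) = 74*(-91/137 - 147) = 74*(-20230/137) = -1497020/137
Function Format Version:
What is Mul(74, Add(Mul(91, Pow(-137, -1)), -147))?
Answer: Rational(-1497020, 137) ≈ -10927.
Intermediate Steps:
Mul(74, Add(Mul(91, Pow(-137, -1)), -147)) = Mul(74, Add(Mul(91, Rational(-1, 137)), -147)) = Mul(74, Add(Rational(-91, 137), -147)) = Mul(74, Rational(-20230, 137)) = Rational(-1497020, 137)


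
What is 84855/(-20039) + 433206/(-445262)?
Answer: -23231861022/4461302609 ≈ -5.2074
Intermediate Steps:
84855/(-20039) + 433206/(-445262) = 84855*(-1/20039) + 433206*(-1/445262) = -84855/20039 - 216603/222631 = -23231861022/4461302609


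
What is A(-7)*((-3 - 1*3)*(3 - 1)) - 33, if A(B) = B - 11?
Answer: 183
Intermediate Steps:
A(B) = -11 + B
A(-7)*((-3 - 1*3)*(3 - 1)) - 33 = (-11 - 7)*((-3 - 1*3)*(3 - 1)) - 33 = -18*(-3 - 3)*2 - 33 = -(-108)*2 - 33 = -18*(-12) - 33 = 216 - 33 = 183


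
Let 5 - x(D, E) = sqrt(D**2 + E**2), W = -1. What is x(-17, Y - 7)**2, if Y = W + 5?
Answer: (5 - sqrt(298))**2 ≈ 150.37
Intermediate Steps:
Y = 4 (Y = -1 + 5 = 4)
x(D, E) = 5 - sqrt(D**2 + E**2)
x(-17, Y - 7)**2 = (5 - sqrt((-17)**2 + (4 - 7)**2))**2 = (5 - sqrt(289 + (-3)**2))**2 = (5 - sqrt(289 + 9))**2 = (5 - sqrt(298))**2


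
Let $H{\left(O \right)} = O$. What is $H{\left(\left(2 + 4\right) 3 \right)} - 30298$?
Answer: $-30280$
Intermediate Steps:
$H{\left(\left(2 + 4\right) 3 \right)} - 30298 = \left(2 + 4\right) 3 - 30298 = 6 \cdot 3 - 30298 = 18 - 30298 = -30280$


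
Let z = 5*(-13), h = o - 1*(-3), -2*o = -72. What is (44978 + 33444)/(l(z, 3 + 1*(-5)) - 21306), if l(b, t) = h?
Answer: -78422/21267 ≈ -3.6875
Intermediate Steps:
o = 36 (o = -1/2*(-72) = 36)
h = 39 (h = 36 - 1*(-3) = 36 + 3 = 39)
z = -65
l(b, t) = 39
(44978 + 33444)/(l(z, 3 + 1*(-5)) - 21306) = (44978 + 33444)/(39 - 21306) = 78422/(-21267) = 78422*(-1/21267) = -78422/21267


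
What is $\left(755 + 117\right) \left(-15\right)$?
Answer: $-13080$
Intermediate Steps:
$\left(755 + 117\right) \left(-15\right) = 872 \left(-15\right) = -13080$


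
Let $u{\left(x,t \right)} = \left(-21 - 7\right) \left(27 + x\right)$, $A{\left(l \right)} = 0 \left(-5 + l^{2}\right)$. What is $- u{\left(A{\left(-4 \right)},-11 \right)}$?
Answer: $756$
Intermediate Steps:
$A{\left(l \right)} = 0$
$u{\left(x,t \right)} = -756 - 28 x$ ($u{\left(x,t \right)} = - 28 \left(27 + x\right) = -756 - 28 x$)
$- u{\left(A{\left(-4 \right)},-11 \right)} = - (-756 - 0) = - (-756 + 0) = \left(-1\right) \left(-756\right) = 756$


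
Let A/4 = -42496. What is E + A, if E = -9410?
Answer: -179394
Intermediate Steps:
A = -169984 (A = 4*(-42496) = -169984)
E + A = -9410 - 169984 = -179394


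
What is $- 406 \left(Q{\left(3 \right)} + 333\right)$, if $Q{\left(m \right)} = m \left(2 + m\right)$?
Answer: $-141288$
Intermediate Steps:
$- 406 \left(Q{\left(3 \right)} + 333\right) = - 406 \left(3 \left(2 + 3\right) + 333\right) = - 406 \left(3 \cdot 5 + 333\right) = - 406 \left(15 + 333\right) = \left(-406\right) 348 = -141288$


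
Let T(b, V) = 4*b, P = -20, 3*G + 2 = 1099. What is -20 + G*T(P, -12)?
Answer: -87820/3 ≈ -29273.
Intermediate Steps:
G = 1097/3 (G = -2/3 + (1/3)*1099 = -2/3 + 1099/3 = 1097/3 ≈ 365.67)
-20 + G*T(P, -12) = -20 + 1097*(4*(-20))/3 = -20 + (1097/3)*(-80) = -20 - 87760/3 = -87820/3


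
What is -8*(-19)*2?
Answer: 304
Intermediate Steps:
-8*(-19)*2 = 152*2 = 304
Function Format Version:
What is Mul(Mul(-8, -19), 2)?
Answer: 304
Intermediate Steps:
Mul(Mul(-8, -19), 2) = Mul(152, 2) = 304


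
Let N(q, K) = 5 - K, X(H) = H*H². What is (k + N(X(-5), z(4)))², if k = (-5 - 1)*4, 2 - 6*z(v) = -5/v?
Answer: 219961/576 ≈ 381.88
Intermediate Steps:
X(H) = H³
z(v) = ⅓ + 5/(6*v) (z(v) = ⅓ - (-5)/(6*v) = ⅓ + 5/(6*v))
k = -24 (k = -6*4 = -24)
(k + N(X(-5), z(4)))² = (-24 + (5 - (5 + 2*4)/(6*4)))² = (-24 + (5 - (5 + 8)/(6*4)))² = (-24 + (5 - 13/(6*4)))² = (-24 + (5 - 1*13/24))² = (-24 + (5 - 13/24))² = (-24 + 107/24)² = (-469/24)² = 219961/576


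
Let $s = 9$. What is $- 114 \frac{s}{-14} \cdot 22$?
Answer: $\frac{11286}{7} \approx 1612.3$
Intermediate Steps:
$- 114 \frac{s}{-14} \cdot 22 = - 114 \frac{9}{-14} \cdot 22 = - 114 \cdot 9 \left(- \frac{1}{14}\right) 22 = - 114 \left(\left(- \frac{9}{14}\right) 22\right) = \left(-114\right) \left(- \frac{99}{7}\right) = \frac{11286}{7}$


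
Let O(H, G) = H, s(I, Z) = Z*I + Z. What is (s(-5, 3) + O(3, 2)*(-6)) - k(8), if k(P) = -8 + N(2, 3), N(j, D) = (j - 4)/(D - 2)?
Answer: -20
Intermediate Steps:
s(I, Z) = Z + I*Z (s(I, Z) = I*Z + Z = Z + I*Z)
N(j, D) = (-4 + j)/(-2 + D)
k(P) = -10 (k(P) = -8 + (-4 + 2)/(-2 + 3) = -8 - 2/1 = -8 + 1*(-2) = -8 - 2 = -10)
(s(-5, 3) + O(3, 2)*(-6)) - k(8) = (3*(1 - 5) + 3*(-6)) - 1*(-10) = (3*(-4) - 18) + 10 = (-12 - 18) + 10 = -30 + 10 = -20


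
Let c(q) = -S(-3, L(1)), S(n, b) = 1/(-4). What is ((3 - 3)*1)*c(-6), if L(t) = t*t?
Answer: 0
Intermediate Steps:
L(t) = t²
S(n, b) = -¼
c(q) = ¼ (c(q) = -1*(-¼) = ¼)
((3 - 3)*1)*c(-6) = ((3 - 3)*1)*(¼) = (0*1)*(¼) = 0*(¼) = 0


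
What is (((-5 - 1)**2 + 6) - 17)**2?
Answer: 625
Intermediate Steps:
(((-5 - 1)**2 + 6) - 17)**2 = (((-6)**2 + 6) - 17)**2 = ((36 + 6) - 17)**2 = (42 - 17)**2 = 25**2 = 625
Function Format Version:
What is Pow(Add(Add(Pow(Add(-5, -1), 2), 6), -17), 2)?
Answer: 625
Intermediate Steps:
Pow(Add(Add(Pow(Add(-5, -1), 2), 6), -17), 2) = Pow(Add(Add(Pow(-6, 2), 6), -17), 2) = Pow(Add(Add(36, 6), -17), 2) = Pow(Add(42, -17), 2) = Pow(25, 2) = 625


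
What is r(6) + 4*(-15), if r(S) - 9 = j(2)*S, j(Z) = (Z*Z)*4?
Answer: 45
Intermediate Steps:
j(Z) = 4*Z² (j(Z) = Z²*4 = 4*Z²)
r(S) = 9 + 16*S (r(S) = 9 + (4*2²)*S = 9 + (4*4)*S = 9 + 16*S)
r(6) + 4*(-15) = (9 + 16*6) + 4*(-15) = (9 + 96) - 60 = 105 - 60 = 45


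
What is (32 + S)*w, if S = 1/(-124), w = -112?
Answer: -111076/31 ≈ -3583.1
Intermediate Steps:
S = -1/124 ≈ -0.0080645
(32 + S)*w = (32 - 1/124)*(-112) = (3967/124)*(-112) = -111076/31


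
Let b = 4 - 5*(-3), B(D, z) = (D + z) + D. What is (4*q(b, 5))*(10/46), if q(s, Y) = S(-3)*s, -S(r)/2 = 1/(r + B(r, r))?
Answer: 190/69 ≈ 2.7536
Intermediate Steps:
B(D, z) = z + 2*D
S(r) = -1/(2*r) (S(r) = -2/(r + (r + 2*r)) = -2/(r + 3*r) = -2*1/(4*r) = -1/(2*r))
b = 19 (b = 4 - 1*(-15) = 4 + 15 = 19)
q(s, Y) = s/6 (q(s, Y) = (-½/(-3))*s = (-½*(-⅓))*s = s/6)
(4*q(b, 5))*(10/46) = (4*((⅙)*19))*(10/46) = (4*(19/6))*(10*(1/46)) = (38/3)*(5/23) = 190/69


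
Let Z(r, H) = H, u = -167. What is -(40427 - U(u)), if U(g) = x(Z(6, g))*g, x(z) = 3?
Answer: -40928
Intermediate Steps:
U(g) = 3*g
-(40427 - U(u)) = -(40427 - 3*(-167)) = -(40427 - 1*(-501)) = -(40427 + 501) = -1*40928 = -40928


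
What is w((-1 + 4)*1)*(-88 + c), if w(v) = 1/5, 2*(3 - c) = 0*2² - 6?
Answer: -82/5 ≈ -16.400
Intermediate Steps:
c = 6 (c = 3 - (0*2² - 6)/2 = 3 - (0*4 - 6)/2 = 3 - (0 - 6)/2 = 3 - ½*(-6) = 3 + 3 = 6)
w(v) = ⅕
w((-1 + 4)*1)*(-88 + c) = (-88 + 6)/5 = (⅕)*(-82) = -82/5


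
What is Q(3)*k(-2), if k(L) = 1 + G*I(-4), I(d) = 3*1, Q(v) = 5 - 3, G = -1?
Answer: -4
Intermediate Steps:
Q(v) = 2
I(d) = 3
k(L) = -2 (k(L) = 1 - 1*3 = 1 - 3 = -2)
Q(3)*k(-2) = 2*(-2) = -4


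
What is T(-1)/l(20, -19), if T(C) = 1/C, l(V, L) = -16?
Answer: 1/16 ≈ 0.062500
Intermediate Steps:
T(-1)/l(20, -19) = 1/(-1*(-16)) = -1*(-1/16) = 1/16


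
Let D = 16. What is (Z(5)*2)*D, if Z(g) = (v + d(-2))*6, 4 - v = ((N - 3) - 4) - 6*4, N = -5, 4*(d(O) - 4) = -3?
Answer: 8304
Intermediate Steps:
d(O) = 13/4 (d(O) = 4 + (¼)*(-3) = 4 - ¾ = 13/4)
v = 40 (v = 4 - (((-5 - 3) - 4) - 6*4) = 4 - ((-8 - 4) - 1*24) = 4 - (-12 - 24) = 4 - 1*(-36) = 4 + 36 = 40)
Z(g) = 519/2 (Z(g) = (40 + 13/4)*6 = (173/4)*6 = 519/2)
(Z(5)*2)*D = ((519/2)*2)*16 = 519*16 = 8304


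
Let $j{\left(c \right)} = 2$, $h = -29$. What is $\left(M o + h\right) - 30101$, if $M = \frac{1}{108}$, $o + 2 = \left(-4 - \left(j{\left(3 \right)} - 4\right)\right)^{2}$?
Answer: $- \frac{1627019}{54} \approx -30130.0$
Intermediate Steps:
$o = 2$ ($o = -2 + \left(-4 - \left(2 - 4\right)\right)^{2} = -2 + \left(-4 - -2\right)^{2} = -2 + \left(-4 + 2\right)^{2} = -2 + \left(-2\right)^{2} = -2 + 4 = 2$)
$M = \frac{1}{108} \approx 0.0092593$
$\left(M o + h\right) - 30101 = \left(\frac{1}{108} \cdot 2 - 29\right) - 30101 = \left(\frac{1}{54} - 29\right) - 30101 = - \frac{1565}{54} - 30101 = - \frac{1627019}{54}$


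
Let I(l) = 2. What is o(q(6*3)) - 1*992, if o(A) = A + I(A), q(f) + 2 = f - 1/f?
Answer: -17533/18 ≈ -974.06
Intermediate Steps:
q(f) = -2 + f - 1/f (q(f) = -2 + (f - 1/f) = -2 + f - 1/f)
o(A) = 2 + A (o(A) = A + 2 = 2 + A)
o(q(6*3)) - 1*992 = (2 + (-2 + 6*3 - 1/(6*3))) - 1*992 = (2 + (-2 + 18 - 1/18)) - 992 = (2 + 287/18) - 992 = 323/18 - 992 = -17533/18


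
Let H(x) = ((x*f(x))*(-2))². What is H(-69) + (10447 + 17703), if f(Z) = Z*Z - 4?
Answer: 430947637306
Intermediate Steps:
f(Z) = -4 + Z² (f(Z) = Z² - 4 = -4 + Z²)
H(x) = 4*x²*(-4 + x²)² (H(x) = ((x*(-4 + x²))*(-2))² = (-2*x*(-4 + x²))² = 4*x²*(-4 + x²)²)
H(-69) + (10447 + 17703) = 4*(-69)²*(-4 + (-69)²)² + (10447 + 17703) = 4*4761*(-4 + 4761)² + 28150 = 4*4761*4757² + 28150 = 4*4761*22629049 + 28150 = 430947609156 + 28150 = 430947637306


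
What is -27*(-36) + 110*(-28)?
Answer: -2108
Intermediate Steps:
-27*(-36) + 110*(-28) = 972 - 3080 = -2108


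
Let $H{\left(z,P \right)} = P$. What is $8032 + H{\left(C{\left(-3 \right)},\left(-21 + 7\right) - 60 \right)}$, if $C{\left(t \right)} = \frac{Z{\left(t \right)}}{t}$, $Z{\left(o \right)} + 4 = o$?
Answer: $7958$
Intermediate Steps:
$Z{\left(o \right)} = -4 + o$
$C{\left(t \right)} = \frac{-4 + t}{t}$
$8032 + H{\left(C{\left(-3 \right)},\left(-21 + 7\right) - 60 \right)} = 8032 + \left(\left(-21 + 7\right) - 60\right) = 8032 - 74 = 7958$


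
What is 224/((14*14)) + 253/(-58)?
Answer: -1307/406 ≈ -3.2192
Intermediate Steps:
224/((14*14)) + 253/(-58) = 224/196 + 253*(-1/58) = 224*(1/196) - 253/58 = 8/7 - 253/58 = -1307/406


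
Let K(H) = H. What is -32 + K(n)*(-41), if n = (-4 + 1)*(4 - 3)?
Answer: 91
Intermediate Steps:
n = -3 (n = -3*1 = -3)
-32 + K(n)*(-41) = -32 - 3*(-41) = -32 + 123 = 91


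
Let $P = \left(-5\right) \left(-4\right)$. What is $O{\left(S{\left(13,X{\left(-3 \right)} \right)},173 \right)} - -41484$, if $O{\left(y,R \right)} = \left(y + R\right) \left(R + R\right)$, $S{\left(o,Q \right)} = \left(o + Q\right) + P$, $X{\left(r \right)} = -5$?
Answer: $111030$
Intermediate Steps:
$P = 20$
$S{\left(o,Q \right)} = 20 + Q + o$ ($S{\left(o,Q \right)} = \left(o + Q\right) + 20 = \left(Q + o\right) + 20 = 20 + Q + o$)
$O{\left(y,R \right)} = 2 R \left(R + y\right)$ ($O{\left(y,R \right)} = \left(R + y\right) 2 R = 2 R \left(R + y\right)$)
$O{\left(S{\left(13,X{\left(-3 \right)} \right)},173 \right)} - -41484 = 2 \cdot 173 \left(173 + \left(20 - 5 + 13\right)\right) - -41484 = 2 \cdot 173 \left(173 + 28\right) + 41484 = 2 \cdot 173 \cdot 201 + 41484 = 69546 + 41484 = 111030$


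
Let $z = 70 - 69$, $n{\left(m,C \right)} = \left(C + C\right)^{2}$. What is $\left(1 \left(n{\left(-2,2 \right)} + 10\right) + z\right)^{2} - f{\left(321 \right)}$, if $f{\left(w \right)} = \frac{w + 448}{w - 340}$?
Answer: $\frac{14620}{19} \approx 769.47$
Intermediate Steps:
$n{\left(m,C \right)} = 4 C^{2}$ ($n{\left(m,C \right)} = \left(2 C\right)^{2} = 4 C^{2}$)
$f{\left(w \right)} = \frac{448 + w}{-340 + w}$
$z = 1$
$\left(1 \left(n{\left(-2,2 \right)} + 10\right) + z\right)^{2} - f{\left(321 \right)} = \left(1 \left(4 \cdot 2^{2} + 10\right) + 1\right)^{2} - \frac{448 + 321}{-340 + 321} = \left(1 \left(4 \cdot 4 + 10\right) + 1\right)^{2} - \frac{1}{-19} \cdot 769 = \left(1 \left(16 + 10\right) + 1\right)^{2} - \left(- \frac{1}{19}\right) 769 = \left(1 \cdot 26 + 1\right)^{2} - - \frac{769}{19} = \left(26 + 1\right)^{2} + \frac{769}{19} = 27^{2} + \frac{769}{19} = 729 + \frac{769}{19} = \frac{14620}{19}$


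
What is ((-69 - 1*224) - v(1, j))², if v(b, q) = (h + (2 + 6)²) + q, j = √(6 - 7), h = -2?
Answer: (355 + I)² ≈ 1.2602e+5 + 710.0*I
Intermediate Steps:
j = I (j = √(-1) = I ≈ 1.0*I)
v(b, q) = 62 + q (v(b, q) = (-2 + (2 + 6)²) + q = (-2 + 8²) + q = (-2 + 64) + q = 62 + q)
((-69 - 1*224) - v(1, j))² = ((-69 - 1*224) - (62 + I))² = ((-69 - 224) + (-62 - I))² = (-293 + (-62 - I))² = (-355 - I)²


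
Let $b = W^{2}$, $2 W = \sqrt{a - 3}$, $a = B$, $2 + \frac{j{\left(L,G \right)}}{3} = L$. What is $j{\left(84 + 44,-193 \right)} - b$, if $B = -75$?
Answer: $\frac{795}{2} \approx 397.5$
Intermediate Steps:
$j{\left(L,G \right)} = -6 + 3 L$
$a = -75$
$W = \frac{i \sqrt{78}}{2}$ ($W = \frac{\sqrt{-75 - 3}}{2} = \frac{\sqrt{-78}}{2} = \frac{i \sqrt{78}}{2} \approx 4.4159 i$)
$b = - \frac{39}{2}$ ($b = \left(\frac{i \sqrt{78}}{2}\right)^{2} = - \frac{39}{2} \approx -19.5$)
$j{\left(84 + 44,-193 \right)} - b = \left(-6 + 3 \left(84 + 44\right)\right) - - \frac{39}{2} = \left(-6 + 3 \cdot 128\right) + \frac{39}{2} = \left(-6 + 384\right) + \frac{39}{2} = 378 + \frac{39}{2} = \frac{795}{2}$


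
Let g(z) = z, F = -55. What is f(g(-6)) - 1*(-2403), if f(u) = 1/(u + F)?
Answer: 146582/61 ≈ 2403.0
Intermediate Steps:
f(u) = 1/(-55 + u) (f(u) = 1/(u - 55) = 1/(-55 + u))
f(g(-6)) - 1*(-2403) = 1/(-55 - 6) - 1*(-2403) = 1/(-61) + 2403 = -1/61 + 2403 = 146582/61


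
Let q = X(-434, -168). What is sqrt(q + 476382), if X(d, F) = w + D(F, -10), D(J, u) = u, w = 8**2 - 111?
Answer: 15*sqrt(2117) ≈ 690.16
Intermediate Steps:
w = -47 (w = 64 - 111 = -47)
X(d, F) = -57 (X(d, F) = -47 - 10 = -57)
q = -57
sqrt(q + 476382) = sqrt(-57 + 476382) = sqrt(476325) = 15*sqrt(2117)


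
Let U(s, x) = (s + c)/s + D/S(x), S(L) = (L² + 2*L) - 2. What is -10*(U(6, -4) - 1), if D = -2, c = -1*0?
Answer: 10/3 ≈ 3.3333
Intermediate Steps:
c = 0
S(L) = -2 + L² + 2*L
U(s, x) = 1 - 2/(-2 + x² + 2*x) (U(s, x) = (s + 0)/s - 2/(-2 + x² + 2*x) = s/s - 2/(-2 + x² + 2*x) = 1 - 2/(-2 + x² + 2*x))
-10*(U(6, -4) - 1) = -10*((-4 + (-4)² + 2*(-4))/(-2 + (-4)² + 2*(-4)) - 1) = -10*((-4 + 16 - 8)/(-2 + 16 - 8) - 1) = -10*(4/6 - 1) = -10*((⅙)*4 - 1) = -10*(⅔ - 1) = -10*(-⅓) = 10/3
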